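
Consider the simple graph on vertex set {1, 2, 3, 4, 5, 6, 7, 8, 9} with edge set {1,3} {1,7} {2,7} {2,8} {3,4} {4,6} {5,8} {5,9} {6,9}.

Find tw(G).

2

A width-2 tree decomposition is:
Bags: B1 = {2, 5, 8}  B2 = {2, 5, 7}  B3 = {1, 5, 7}  B4 = {1, 3, 5}  B5 = {3, 4, 5}  B6 = {4, 5, 6}  B7 = {5, 6, 9}
Tree: B1–B2, B2–B3, B3–B4, B4–B5, B5–B6, B6–B7
The largest bag has 3 vertices, giving width 2; this decomposition certifies tw(G) ≤ 2. Since 5–8–2–7–1–3–4–6–9–5 is a cycle in G, G is not acyclic. Forests are exactly the graphs of treewidth ≤ 1, so tw(G) ≥ 2. The upper and lower bounds meet at 2, so that is the treewidth.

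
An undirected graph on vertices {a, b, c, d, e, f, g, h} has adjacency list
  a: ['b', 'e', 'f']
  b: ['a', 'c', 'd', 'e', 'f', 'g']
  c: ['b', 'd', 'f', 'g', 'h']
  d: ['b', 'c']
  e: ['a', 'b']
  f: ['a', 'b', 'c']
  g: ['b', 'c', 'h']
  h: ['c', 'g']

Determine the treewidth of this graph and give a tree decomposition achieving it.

Treewidth 2.
Bags: B1 = {b, c, f}  B2 = {b, c, g}  B3 = {b, c, d}  B4 = {c, g, h}  B5 = {a, b, f}  B6 = {a, b, e}
Tree: B1–B2, B1–B3, B2–B4, B1–B5, B5–B6

The largest bag has 3 vertices, giving width 2; this decomposition certifies tw(G) ≤ 2. Conversely, {c, g, h} is a clique of size 3, and the vertices of any clique must share a bag in every tree decomposition; so some bag has ≥ 3 vertices and tw(G) ≥ 2. Combining the bounds, tw(G) = 2.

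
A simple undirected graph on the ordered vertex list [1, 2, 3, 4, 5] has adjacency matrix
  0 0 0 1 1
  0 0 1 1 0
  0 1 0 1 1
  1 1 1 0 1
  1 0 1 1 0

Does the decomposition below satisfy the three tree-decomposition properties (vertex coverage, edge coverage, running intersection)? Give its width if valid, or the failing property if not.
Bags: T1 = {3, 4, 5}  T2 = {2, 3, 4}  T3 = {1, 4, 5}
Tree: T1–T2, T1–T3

Checking the three conditions: (i) the bags cover all of {1, 2, 3, 4, 5}; (ii) for each edge, some bag contains both endpoints; (iii) the bags containing any fixed vertex form a subtree. All hold, so the decomposition is valid with width 3 − 1 = 2.

Yes; width 2.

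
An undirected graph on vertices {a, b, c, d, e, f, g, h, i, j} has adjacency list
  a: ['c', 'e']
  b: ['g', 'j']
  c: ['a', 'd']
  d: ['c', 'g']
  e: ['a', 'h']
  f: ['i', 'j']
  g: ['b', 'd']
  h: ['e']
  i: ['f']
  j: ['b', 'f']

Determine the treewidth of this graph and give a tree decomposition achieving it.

Treewidth 1.
Bags: B1 = {e, h}  B2 = {a, e}  B3 = {a, c}  B4 = {c, d}  B5 = {d, g}  B6 = {b, g}  B7 = {b, j}  B8 = {f, j}  B9 = {f, i}
Tree: B1–B2, B2–B3, B3–B4, B4–B5, B5–B6, B6–B7, B7–B8, B8–B9

The largest bag has 2 vertices, giving width 1; this decomposition certifies tw(G) ≤ 1. G has an edge, so its treewidth is at least 1. Combining the bounds, tw(G) = 1.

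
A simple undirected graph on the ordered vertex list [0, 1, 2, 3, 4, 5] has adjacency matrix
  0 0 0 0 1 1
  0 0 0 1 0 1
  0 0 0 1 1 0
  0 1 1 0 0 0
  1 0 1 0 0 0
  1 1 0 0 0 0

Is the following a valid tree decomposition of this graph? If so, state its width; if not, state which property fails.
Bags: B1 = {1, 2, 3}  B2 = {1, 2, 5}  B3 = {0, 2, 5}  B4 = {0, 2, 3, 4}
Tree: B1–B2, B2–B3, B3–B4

A tree decomposition must satisfy three properties: every vertex lies in some bag; for every edge, both endpoints lie together in some bag; and for every vertex, the bags containing it form a connected subtree. Here bags containing vertex 3 are not connected in the tree, so the decomposition is invalid.

No — bags containing vertex 3 are not connected in the tree.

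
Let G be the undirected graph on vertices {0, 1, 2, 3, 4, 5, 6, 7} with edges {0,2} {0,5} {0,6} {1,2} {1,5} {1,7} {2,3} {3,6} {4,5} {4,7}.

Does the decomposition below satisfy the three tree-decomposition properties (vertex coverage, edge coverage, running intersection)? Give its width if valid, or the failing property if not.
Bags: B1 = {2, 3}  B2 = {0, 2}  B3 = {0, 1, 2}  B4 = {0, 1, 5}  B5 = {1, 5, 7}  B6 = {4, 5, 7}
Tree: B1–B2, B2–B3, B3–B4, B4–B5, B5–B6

A tree decomposition must satisfy three properties: every vertex lies in some bag; for every edge, both endpoints lie together in some bag; and for every vertex, the bags containing it form a connected subtree. Here vertex 6 appears in no bag, so the decomposition is invalid.

No — vertex 6 appears in no bag.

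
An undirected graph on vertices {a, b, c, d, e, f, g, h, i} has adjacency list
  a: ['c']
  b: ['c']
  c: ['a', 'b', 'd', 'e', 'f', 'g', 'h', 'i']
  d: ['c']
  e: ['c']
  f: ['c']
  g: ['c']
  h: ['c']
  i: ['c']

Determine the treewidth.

A width-1 tree decomposition is:
Bags: B1 = {c, f}  B2 = {c, e}  B3 = {c, i}  B4 = {a, c}  B5 = {c, d}  B6 = {b, c}  B7 = {c, h}  B8 = {c, g}
Tree: B1–B2, B1–B3, B1–B4, B2–B5, B4–B6, B1–B7, B3–B8
Each bag holds 2 vertices, so the decomposition has width 1, which upper-bounds the treewidth. Since G has at least one edge (e.g. c–f), it is not an edgeless graph, so tw(G) ≥ 1. Hence tw(G) = 1 exactly.

1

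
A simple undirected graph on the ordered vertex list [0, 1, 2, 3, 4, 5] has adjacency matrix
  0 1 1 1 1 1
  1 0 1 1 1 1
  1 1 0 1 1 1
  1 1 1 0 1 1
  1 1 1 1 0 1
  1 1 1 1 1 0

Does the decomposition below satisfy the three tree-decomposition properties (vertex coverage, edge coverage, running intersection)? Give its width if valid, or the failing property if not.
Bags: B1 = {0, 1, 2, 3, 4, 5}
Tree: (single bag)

Checking the three conditions: (i) the bags cover all of {0, 1, 2, 3, 4, 5}; (ii) for each edge, some bag contains both endpoints; (iii) the bags containing any fixed vertex form a subtree. All hold, so the decomposition is valid with width 6 − 1 = 5.

Yes; width 5.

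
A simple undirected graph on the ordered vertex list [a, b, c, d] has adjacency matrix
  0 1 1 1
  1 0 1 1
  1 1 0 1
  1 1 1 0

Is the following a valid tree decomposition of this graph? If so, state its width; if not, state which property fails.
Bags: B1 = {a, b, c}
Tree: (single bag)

A tree decomposition must satisfy three properties: every vertex lies in some bag; for every edge, both endpoints lie together in some bag; and for every vertex, the bags containing it form a connected subtree. Here vertex d appears in no bag, so the decomposition is invalid.

No — vertex d appears in no bag.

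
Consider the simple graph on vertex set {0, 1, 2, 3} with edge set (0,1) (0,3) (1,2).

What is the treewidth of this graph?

A width-1 tree decomposition is:
Bags: B1 = {0, 3}  B2 = {0, 1}  B3 = {1, 2}
Tree: B1–B2, B2–B3
The largest bag has 2 vertices, giving width 1; this decomposition certifies tw(G) ≤ 1. G has an edge, so its treewidth is at least 1. Hence tw(G) = 1 exactly.

1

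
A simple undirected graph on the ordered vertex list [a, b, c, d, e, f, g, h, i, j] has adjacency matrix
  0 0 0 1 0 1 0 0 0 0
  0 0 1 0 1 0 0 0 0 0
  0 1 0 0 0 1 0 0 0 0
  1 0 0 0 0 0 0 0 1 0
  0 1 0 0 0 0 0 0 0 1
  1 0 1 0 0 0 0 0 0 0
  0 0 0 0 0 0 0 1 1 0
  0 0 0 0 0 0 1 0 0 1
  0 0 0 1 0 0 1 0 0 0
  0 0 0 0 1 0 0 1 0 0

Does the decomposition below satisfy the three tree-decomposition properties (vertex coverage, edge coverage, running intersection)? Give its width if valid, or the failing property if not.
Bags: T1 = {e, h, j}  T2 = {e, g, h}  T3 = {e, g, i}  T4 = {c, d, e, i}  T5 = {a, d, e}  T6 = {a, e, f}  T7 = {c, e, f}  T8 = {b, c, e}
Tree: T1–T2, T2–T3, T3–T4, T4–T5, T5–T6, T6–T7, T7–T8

A tree decomposition must satisfy three properties: every vertex lies in some bag; for every edge, both endpoints lie together in some bag; and for every vertex, the bags containing it form a connected subtree. Here bags containing vertex c are not connected in the tree, so the decomposition is invalid.

No — bags containing vertex c are not connected in the tree.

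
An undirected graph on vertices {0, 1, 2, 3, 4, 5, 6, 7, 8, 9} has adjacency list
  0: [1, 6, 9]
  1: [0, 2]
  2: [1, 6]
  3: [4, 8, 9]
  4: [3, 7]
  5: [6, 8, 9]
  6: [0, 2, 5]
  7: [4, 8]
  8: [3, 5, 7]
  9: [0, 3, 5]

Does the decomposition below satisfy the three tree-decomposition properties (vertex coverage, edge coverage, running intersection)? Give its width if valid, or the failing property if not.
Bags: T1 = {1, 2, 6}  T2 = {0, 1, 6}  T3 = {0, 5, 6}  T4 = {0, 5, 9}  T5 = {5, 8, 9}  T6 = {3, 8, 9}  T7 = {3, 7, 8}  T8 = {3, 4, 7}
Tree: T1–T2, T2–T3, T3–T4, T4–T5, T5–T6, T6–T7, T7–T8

Checking the three conditions: (i) the bags cover all of {0, 1, 2, 3, 4, 5, 6, 7, 8, 9}; (ii) for each edge, some bag contains both endpoints; (iii) the bags containing any fixed vertex form a subtree. All hold, so the decomposition is valid with width 3 − 1 = 2.

Yes; width 2.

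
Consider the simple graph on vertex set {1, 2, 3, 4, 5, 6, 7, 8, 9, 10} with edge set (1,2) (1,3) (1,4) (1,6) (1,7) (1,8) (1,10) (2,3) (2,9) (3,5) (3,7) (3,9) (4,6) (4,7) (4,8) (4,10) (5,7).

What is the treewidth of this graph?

2

A width-2 tree decomposition is:
Bags: B1 = {1, 2, 3}  B2 = {1, 3, 7}  B3 = {2, 3, 9}  B4 = {1, 4, 7}  B5 = {1, 4, 6}  B6 = {3, 5, 7}  B7 = {1, 4, 8}  B8 = {1, 4, 10}
Tree: B1–B2, B1–B3, B2–B4, B4–B5, B2–B6, B4–B7, B4–B8
The largest bag has 3 vertices, giving width 2; this decomposition certifies tw(G) ≤ 2. Conversely, {1, 2, 3} is a clique of size 3, and the vertices of any clique must share a bag in every tree decomposition; so some bag has ≥ 3 vertices and tw(G) ≥ 2. Therefore the treewidth is 2.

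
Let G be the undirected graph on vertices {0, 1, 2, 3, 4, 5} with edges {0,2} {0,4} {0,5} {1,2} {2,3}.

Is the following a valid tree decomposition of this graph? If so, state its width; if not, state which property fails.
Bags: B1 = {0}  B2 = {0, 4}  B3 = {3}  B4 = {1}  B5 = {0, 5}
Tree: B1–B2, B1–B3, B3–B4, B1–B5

No — vertex 2 appears in no bag.

A tree decomposition must satisfy three properties: every vertex lies in some bag; for every edge, both endpoints lie together in some bag; and for every vertex, the bags containing it form a connected subtree. Here vertex 2 appears in no bag, so the decomposition is invalid.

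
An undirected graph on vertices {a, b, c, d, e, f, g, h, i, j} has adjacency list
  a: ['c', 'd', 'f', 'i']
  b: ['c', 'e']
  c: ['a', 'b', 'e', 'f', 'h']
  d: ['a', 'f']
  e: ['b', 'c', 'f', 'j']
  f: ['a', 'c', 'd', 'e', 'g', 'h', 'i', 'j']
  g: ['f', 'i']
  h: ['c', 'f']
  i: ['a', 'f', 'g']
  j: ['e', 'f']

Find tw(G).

2

A width-2 tree decomposition is:
Bags: B1 = {c, e, f}  B2 = {a, c, f}  B3 = {c, f, h}  B4 = {b, c, e}  B5 = {e, f, j}  B6 = {a, d, f}  B7 = {a, f, i}  B8 = {f, g, i}
Tree: B1–B2, B1–B3, B1–B4, B1–B5, B2–B6, B6–B7, B7–B8
Every bag has size at most 3, so the width is 3 − 1 = 2 and tw(G) ≤ 2. On the other hand G contains the 3-clique {a, d, f}. A clique must lie in a single bag of any decomposition, so no decomposition can have width below 2. Hence tw(G) = 2 exactly.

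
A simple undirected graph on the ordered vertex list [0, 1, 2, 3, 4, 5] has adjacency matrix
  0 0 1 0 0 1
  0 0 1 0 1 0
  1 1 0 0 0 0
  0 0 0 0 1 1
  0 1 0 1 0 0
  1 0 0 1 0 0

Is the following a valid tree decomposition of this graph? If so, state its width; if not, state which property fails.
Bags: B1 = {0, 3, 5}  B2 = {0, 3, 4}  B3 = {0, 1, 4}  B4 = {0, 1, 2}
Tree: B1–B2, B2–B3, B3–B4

Checking the three conditions: (i) the bags cover all of {0, 1, 2, 3, 4, 5}; (ii) for each edge, some bag contains both endpoints; (iii) the bags containing any fixed vertex form a subtree. All hold, so the decomposition is valid with width 3 − 1 = 2.

Yes; width 2.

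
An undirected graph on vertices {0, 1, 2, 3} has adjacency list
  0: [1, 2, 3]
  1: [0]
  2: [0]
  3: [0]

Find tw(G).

A width-1 tree decomposition is:
Bags: B1 = {0, 1}  B2 = {0, 3}  B3 = {0, 2}
Tree: B1–B2, B1–B3
The largest bag has 2 vertices, giving width 1; this decomposition certifies tw(G) ≤ 1. Since G has at least one edge (e.g. 0–1), it is not an edgeless graph, so tw(G) ≥ 1. The upper and lower bounds meet at 1, so that is the treewidth.

1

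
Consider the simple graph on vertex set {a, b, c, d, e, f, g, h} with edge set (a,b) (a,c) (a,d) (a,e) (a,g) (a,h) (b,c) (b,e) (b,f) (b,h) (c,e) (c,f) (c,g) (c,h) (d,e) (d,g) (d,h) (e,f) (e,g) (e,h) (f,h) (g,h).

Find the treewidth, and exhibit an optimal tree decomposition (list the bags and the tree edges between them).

Each bag holds 5 vertices, so the decomposition has width 4, which upper-bounds the treewidth. Conversely, {a, d, e, g, h} is a clique of size 5, and the vertices of any clique must share a bag in every tree decomposition; so some bag has ≥ 5 vertices and tw(G) ≥ 4. Combining the bounds, tw(G) = 4.

Treewidth 4.
One such decomposition:
Bags: B1 = {a, b, c, e, h}  B2 = {b, c, e, f, h}  B3 = {a, c, e, g, h}  B4 = {a, d, e, g, h}
Tree: B1–B2, B1–B3, B3–B4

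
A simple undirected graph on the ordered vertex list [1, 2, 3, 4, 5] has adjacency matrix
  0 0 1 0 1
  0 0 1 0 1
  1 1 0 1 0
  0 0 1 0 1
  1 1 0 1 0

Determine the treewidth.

2

A width-2 tree decomposition is:
Bags: B1 = {2, 3, 5}  B2 = {3, 4, 5}  B3 = {1, 3, 5}
Tree: B1–B2, B2–B3
Every bag has size at most 3, so the width is 3 − 1 = 2 and tw(G) ≤ 2. The edges 2–3–4–5–2 form a cycle, so G is not a tree and its treewidth is at least 2. Hence tw(G) = 2 exactly.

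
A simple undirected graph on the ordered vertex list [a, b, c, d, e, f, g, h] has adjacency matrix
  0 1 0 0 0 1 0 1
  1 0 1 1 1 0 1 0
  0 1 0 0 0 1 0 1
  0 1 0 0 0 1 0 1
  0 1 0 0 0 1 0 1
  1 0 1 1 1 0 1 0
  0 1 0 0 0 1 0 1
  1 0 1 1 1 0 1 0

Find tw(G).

3

A width-3 tree decomposition is:
Bags: B1 = {a, b, f, h}  B2 = {b, c, f, h}  B3 = {b, d, f, h}  B4 = {b, e, f, h}  B5 = {b, f, g, h}
Tree: B1–B2, B2–B3, B3–B4, B4–B5
Every bag has size at most 4, so the width is 4 − 1 = 3 and tw(G) ≤ 3. For the lower bound: the 4 vertex sets {a,f}, {c,h}, {b}, {d} are disjoint, each induces a connected subgraph, and every pair is joined by at least one edge of G. Contracting each set to a single vertex therefore yields K_{4} as a minor, and since treewidth is minor-monotone, tw(G) ≥ tw(K_{4}) = 3. Therefore the treewidth is 3.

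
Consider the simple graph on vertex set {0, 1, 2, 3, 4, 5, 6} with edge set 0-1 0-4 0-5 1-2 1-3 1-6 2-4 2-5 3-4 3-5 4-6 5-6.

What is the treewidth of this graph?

A width-3 tree decomposition is:
Bags: B1 = {1, 4, 5, 6}  B2 = {1, 3, 4, 5}  B3 = {1, 2, 4, 5}  B4 = {0, 1, 4, 5}
Tree: B1–B2, B2–B3, B3–B4
Every bag has size at most 4, so the width is 4 − 1 = 3 and tw(G) ≤ 3. For the lower bound: the 4 vertex sets {4,6}, {3,5}, {1}, {2} are disjoint, each induces a connected subgraph, and every pair is joined by at least one edge of G. Contracting each set to a single vertex therefore yields K_{4} as a minor, and since treewidth is minor-monotone, tw(G) ≥ tw(K_{4}) = 3. The upper and lower bounds meet at 3, so that is the treewidth.

3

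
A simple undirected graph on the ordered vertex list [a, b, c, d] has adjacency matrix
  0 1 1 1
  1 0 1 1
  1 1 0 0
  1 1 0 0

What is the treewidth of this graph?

2

A width-2 tree decomposition is:
Bags: B1 = {a, b, c}  B2 = {a, b, d}
Tree: B1–B2
Each bag holds 3 vertices, so the decomposition has width 2, which upper-bounds the treewidth. Conversely, {a, b, d} is a clique of size 3, and the vertices of any clique must share a bag in every tree decomposition; so some bag has ≥ 3 vertices and tw(G) ≥ 2. The upper and lower bounds meet at 2, so that is the treewidth.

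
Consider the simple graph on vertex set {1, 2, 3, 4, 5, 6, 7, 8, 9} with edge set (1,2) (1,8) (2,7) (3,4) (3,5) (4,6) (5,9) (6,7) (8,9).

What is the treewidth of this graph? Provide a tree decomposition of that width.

Treewidth 2.
One such decomposition:
Bags: B1 = {2, 6, 7}  B2 = {2, 4, 6}  B3 = {2, 3, 4}  B4 = {2, 3, 5}  B5 = {2, 5, 9}  B6 = {2, 8, 9}  B7 = {1, 2, 8}
Tree: B1–B2, B2–B3, B3–B4, B4–B5, B5–B6, B6–B7

The largest bag has 3 vertices, giving width 2; this decomposition certifies tw(G) ≤ 2. For the lower bound, G contains the cycle 2–7–6–4–3–5–9–8–1–2, so G is not a forest; only forests have treewidth ≤ 1, hence tw(G) ≥ 2. Combining the bounds, tw(G) = 2.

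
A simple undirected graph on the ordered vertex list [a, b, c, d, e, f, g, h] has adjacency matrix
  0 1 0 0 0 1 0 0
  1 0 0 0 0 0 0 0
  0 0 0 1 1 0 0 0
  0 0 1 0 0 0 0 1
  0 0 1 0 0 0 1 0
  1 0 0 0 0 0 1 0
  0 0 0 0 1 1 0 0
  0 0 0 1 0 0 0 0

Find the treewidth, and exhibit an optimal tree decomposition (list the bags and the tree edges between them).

The largest bag has 2 vertices, giving width 1; this decomposition certifies tw(G) ≤ 1. G has an edge, so its treewidth is at least 1. The upper and lower bounds meet at 1, so that is the treewidth.

Treewidth 1.
One optimal decomposition is:
Bags: B1 = {d, h}  B2 = {c, d}  B3 = {c, e}  B4 = {e, g}  B5 = {f, g}  B6 = {a, f}  B7 = {a, b}
Tree: B1–B2, B2–B3, B3–B4, B4–B5, B5–B6, B6–B7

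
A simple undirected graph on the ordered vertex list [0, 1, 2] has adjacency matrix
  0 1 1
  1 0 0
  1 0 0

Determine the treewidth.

1

A width-1 tree decomposition is:
Bags: B1 = {0, 2}  B2 = {0, 1}
Tree: B1–B2
Each bag holds 2 vertices, so the decomposition has width 1, which upper-bounds the treewidth. G has an edge, so its treewidth is at least 1. Therefore the treewidth is 1.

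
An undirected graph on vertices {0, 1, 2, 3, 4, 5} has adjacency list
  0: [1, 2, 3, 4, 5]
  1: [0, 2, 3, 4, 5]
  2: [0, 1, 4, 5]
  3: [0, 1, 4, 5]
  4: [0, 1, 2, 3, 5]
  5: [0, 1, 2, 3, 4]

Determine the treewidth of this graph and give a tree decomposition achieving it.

Treewidth 4.
One optimal decomposition is:
Bags: B1 = {0, 1, 3, 4, 5}  B2 = {0, 1, 2, 4, 5}
Tree: B1–B2

Every bag has size at most 5, so the width is 5 − 1 = 4 and tw(G) ≤ 4. On the other hand G contains the 5-clique {0, 1, 2, 4, 5}. A clique must lie in a single bag of any decomposition, so no decomposition can have width below 4. Combining the bounds, tw(G) = 4.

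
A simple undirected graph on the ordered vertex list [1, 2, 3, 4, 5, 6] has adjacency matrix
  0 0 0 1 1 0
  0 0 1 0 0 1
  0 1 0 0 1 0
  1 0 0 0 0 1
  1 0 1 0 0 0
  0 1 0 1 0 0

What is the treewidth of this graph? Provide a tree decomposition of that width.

Treewidth 2.
One such decomposition:
Bags: B1 = {1, 4, 6}  B2 = {1, 2, 6}  B3 = {1, 2, 3}  B4 = {1, 3, 5}
Tree: B1–B2, B2–B3, B3–B4

Every bag has size at most 3, so the width is 3 − 1 = 2 and tw(G) ≤ 2. Since 1–4–6–2–3–5–1 is a cycle in G, G is not acyclic. Forests are exactly the graphs of treewidth ≤ 1, so tw(G) ≥ 2. Therefore the treewidth is 2.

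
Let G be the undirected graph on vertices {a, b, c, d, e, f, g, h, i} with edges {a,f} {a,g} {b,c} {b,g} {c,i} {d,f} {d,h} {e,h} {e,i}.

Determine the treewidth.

2

A width-2 tree decomposition is:
Bags: B1 = {d, e, h}  B2 = {d, e, f}  B3 = {a, e, f}  B4 = {a, e, g}  B5 = {b, e, g}  B6 = {b, c, e}  B7 = {c, e, i}
Tree: B1–B2, B2–B3, B3–B4, B4–B5, B5–B6, B6–B7
The largest bag has 3 vertices, giving width 2; this decomposition certifies tw(G) ≤ 2. The edges e–h–d–f–a–g–b–c–i–e form a cycle, so G is not a tree and its treewidth is at least 2. Hence tw(G) = 2 exactly.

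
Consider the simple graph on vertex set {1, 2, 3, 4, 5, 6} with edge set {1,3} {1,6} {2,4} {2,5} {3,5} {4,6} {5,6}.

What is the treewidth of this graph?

2

A width-2 tree decomposition is:
Bags: B1 = {2, 4, 5}  B2 = {4, 5, 6}  B3 = {3, 5, 6}  B4 = {1, 3, 6}
Tree: B1–B2, B2–B3, B3–B4
The largest bag has 3 vertices, giving width 2; this decomposition certifies tw(G) ≤ 2. For the lower bound, G contains the cycle 2–4–6–5–2, so G is not a forest; only forests have treewidth ≤ 1, hence tw(G) ≥ 2. Combining the bounds, tw(G) = 2.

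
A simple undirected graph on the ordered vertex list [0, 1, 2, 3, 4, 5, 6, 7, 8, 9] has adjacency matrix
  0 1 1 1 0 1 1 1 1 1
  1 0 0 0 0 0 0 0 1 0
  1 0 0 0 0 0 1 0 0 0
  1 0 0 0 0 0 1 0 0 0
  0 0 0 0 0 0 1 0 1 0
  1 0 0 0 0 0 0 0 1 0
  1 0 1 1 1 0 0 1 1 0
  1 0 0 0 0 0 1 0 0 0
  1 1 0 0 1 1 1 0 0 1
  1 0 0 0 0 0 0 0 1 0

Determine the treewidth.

2

A width-2 tree decomposition is:
Bags: B1 = {0, 5, 8}  B2 = {0, 6, 8}  B3 = {0, 8, 9}  B4 = {0, 3, 6}  B5 = {0, 1, 8}  B6 = {0, 2, 6}  B7 = {4, 6, 8}  B8 = {0, 6, 7}
Tree: B1–B2, B2–B3, B2–B4, B3–B5, B4–B6, B2–B7, B4–B8
Each bag holds 3 vertices, so the decomposition has width 2, which upper-bounds the treewidth. For the lower bound, the 3 vertices {0, 1, 8} are pairwise adjacent, and any tree decomposition puts a clique entirely inside one bag — forcing width ≥ 2. Combining the bounds, tw(G) = 2.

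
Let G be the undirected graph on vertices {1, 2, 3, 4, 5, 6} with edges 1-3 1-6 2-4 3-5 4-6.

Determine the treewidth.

1

A width-1 tree decomposition is:
Bags: B1 = {3, 5}  B2 = {1, 3}  B3 = {1, 6}  B4 = {4, 6}  B5 = {2, 4}
Tree: B1–B2, B2–B3, B3–B4, B4–B5
The largest bag has 2 vertices, giving width 1; this decomposition certifies tw(G) ≤ 1. Since G has at least one edge (e.g. 5–3), it is not an edgeless graph, so tw(G) ≥ 1. Combining the bounds, tw(G) = 1.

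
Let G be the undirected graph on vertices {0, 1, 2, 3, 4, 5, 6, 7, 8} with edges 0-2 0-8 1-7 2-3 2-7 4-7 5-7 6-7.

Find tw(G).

A width-1 tree decomposition is:
Bags: B1 = {0, 2}  B2 = {2, 7}  B3 = {2, 3}  B4 = {6, 7}  B5 = {0, 8}  B6 = {5, 7}  B7 = {4, 7}  B8 = {1, 7}
Tree: B1–B2, B1–B3, B2–B4, B1–B5, B2–B6, B4–B7, B6–B8
Each bag holds 2 vertices, so the decomposition has width 1, which upper-bounds the treewidth. G has an edge, so its treewidth is at least 1. Combining the bounds, tw(G) = 1.

1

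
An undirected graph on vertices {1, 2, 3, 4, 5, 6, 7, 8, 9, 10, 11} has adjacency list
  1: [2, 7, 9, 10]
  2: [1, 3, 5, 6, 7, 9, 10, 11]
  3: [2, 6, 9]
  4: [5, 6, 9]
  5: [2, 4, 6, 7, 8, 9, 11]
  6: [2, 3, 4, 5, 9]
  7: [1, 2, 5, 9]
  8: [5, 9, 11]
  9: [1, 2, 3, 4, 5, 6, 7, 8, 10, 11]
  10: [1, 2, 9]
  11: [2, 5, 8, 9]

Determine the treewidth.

A width-3 tree decomposition is:
Bags: B1 = {2, 5, 7, 9}  B2 = {2, 5, 9, 11}  B3 = {5, 8, 9, 11}  B4 = {1, 2, 7, 9}  B5 = {2, 5, 6, 9}  B6 = {1, 2, 9, 10}  B7 = {4, 5, 6, 9}  B8 = {2, 3, 6, 9}
Tree: B1–B2, B2–B3, B1–B4, B2–B5, B4–B6, B5–B7, B5–B8
Each bag holds 4 vertices, so the decomposition has width 3, which upper-bounds the treewidth. Conversely, {5, 8, 9, 11} is a clique of size 4, and the vertices of any clique must share a bag in every tree decomposition; so some bag has ≥ 4 vertices and tw(G) ≥ 3. Therefore the treewidth is 3.

3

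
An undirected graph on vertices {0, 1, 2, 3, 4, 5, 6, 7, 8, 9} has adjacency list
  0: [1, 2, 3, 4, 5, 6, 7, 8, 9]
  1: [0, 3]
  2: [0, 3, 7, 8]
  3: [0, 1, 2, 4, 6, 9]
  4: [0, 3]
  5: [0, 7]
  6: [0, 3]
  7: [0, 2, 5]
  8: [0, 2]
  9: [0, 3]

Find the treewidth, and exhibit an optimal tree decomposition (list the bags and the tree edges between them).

Treewidth 2.
One optimal decomposition is:
Bags: B1 = {0, 2, 3}  B2 = {0, 2, 7}  B3 = {0, 3, 9}  B4 = {0, 3, 4}  B5 = {0, 1, 3}  B6 = {0, 3, 6}  B7 = {0, 5, 7}  B8 = {0, 2, 8}
Tree: B1–B2, B1–B3, B3–B4, B3–B5, B4–B6, B2–B7, B1–B8

Each bag holds 3 vertices, so the decomposition has width 2, which upper-bounds the treewidth. On the other hand G contains the 3-clique {0, 2, 8}. A clique must lie in a single bag of any decomposition, so no decomposition can have width below 2. Combining the bounds, tw(G) = 2.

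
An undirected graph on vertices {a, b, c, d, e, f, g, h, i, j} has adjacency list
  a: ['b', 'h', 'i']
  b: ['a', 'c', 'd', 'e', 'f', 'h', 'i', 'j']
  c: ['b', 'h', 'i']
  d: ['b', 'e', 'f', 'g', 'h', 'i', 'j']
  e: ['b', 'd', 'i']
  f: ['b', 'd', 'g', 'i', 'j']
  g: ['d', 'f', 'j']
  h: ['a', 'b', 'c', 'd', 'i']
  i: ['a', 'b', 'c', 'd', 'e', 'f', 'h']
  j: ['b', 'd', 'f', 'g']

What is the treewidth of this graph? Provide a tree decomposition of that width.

The largest bag has 4 vertices, giving width 3; this decomposition certifies tw(G) ≤ 3. On the other hand G contains the 4-clique {d, f, g, j}. A clique must lie in a single bag of any decomposition, so no decomposition can have width below 3. Therefore the treewidth is 3.

Treewidth 3.
One optimal decomposition is:
Bags: B1 = {a, b, h, i}  B2 = {b, d, h, i}  B3 = {b, d, f, i}  B4 = {b, c, h, i}  B5 = {b, d, f, j}  B6 = {b, d, e, i}  B7 = {d, f, g, j}
Tree: B1–B2, B2–B3, B1–B4, B3–B5, B3–B6, B5–B7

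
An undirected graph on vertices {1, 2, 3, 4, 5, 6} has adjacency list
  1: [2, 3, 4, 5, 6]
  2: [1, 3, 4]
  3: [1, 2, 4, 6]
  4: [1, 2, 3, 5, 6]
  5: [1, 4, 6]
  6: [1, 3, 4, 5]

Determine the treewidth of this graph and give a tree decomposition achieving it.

Every bag has size at most 4, so the width is 4 − 1 = 3 and tw(G) ≤ 3. For the lower bound, the 4 vertices {1, 2, 3, 4} are pairwise adjacent, and any tree decomposition puts a clique entirely inside one bag — forcing width ≥ 3. Combining the bounds, tw(G) = 3.

Treewidth 3.
One such decomposition:
Bags: B1 = {1, 3, 4, 6}  B2 = {1, 4, 5, 6}  B3 = {1, 2, 3, 4}
Tree: B1–B2, B1–B3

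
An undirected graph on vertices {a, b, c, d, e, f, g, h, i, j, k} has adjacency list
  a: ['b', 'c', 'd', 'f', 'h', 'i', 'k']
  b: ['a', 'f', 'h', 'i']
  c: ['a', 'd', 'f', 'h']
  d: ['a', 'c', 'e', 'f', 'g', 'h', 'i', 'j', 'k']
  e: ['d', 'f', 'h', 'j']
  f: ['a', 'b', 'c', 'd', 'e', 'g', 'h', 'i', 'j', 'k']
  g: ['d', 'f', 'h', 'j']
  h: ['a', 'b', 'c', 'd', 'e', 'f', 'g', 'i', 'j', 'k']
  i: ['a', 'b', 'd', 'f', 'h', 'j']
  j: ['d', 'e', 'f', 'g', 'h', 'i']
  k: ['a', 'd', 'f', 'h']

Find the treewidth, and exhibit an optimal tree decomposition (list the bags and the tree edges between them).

Treewidth 4.
One such decomposition:
Bags: B1 = {d, f, h, i, j}  B2 = {a, d, f, h, i}  B3 = {d, e, f, h, j}  B4 = {d, f, g, h, j}  B5 = {a, c, d, f, h}  B6 = {a, d, f, h, k}  B7 = {a, b, f, h, i}
Tree: B1–B2, B1–B3, B3–B4, B2–B5, B5–B6, B2–B7

Every bag has size at most 5, so the width is 5 − 1 = 4 and tw(G) ≤ 4. Conversely, {d, f, g, h, j} is a clique of size 5, and the vertices of any clique must share a bag in every tree decomposition; so some bag has ≥ 5 vertices and tw(G) ≥ 4. The upper and lower bounds meet at 4, so that is the treewidth.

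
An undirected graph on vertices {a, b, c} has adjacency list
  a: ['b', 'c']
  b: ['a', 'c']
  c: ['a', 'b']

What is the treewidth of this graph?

A width-2 tree decomposition is:
Bags: B1 = {a, b, c}
Tree: (single bag)
With just one bag of size 3, the width is 3 − 1 = 2, so tw(G) ≤ 2. Conversely, {a, b, c} is a clique of size 3, and the vertices of any clique must share a bag in every tree decomposition; so some bag has ≥ 3 vertices and tw(G) ≥ 2. Combining the bounds, tw(G) = 2.

2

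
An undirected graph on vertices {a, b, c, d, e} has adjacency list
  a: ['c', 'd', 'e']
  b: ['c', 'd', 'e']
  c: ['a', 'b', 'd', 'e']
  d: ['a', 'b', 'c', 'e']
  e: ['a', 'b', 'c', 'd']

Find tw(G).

3

A width-3 tree decomposition is:
Bags: B1 = {a, c, d, e}  B2 = {b, c, d, e}
Tree: B1–B2
Every bag has size at most 4, so the width is 4 − 1 = 3 and tw(G) ≤ 3. On the other hand G contains the 4-clique {a, c, d, e}. A clique must lie in a single bag of any decomposition, so no decomposition can have width below 3. Therefore the treewidth is 3.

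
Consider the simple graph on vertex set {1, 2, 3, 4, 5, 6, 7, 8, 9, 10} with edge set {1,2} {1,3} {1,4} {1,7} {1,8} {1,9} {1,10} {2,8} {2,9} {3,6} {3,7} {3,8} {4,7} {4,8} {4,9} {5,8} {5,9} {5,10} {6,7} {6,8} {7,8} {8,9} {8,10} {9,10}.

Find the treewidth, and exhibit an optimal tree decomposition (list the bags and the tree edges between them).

The largest bag has 4 vertices, giving width 3; this decomposition certifies tw(G) ≤ 3. Conversely, {1, 2, 8, 9} is a clique of size 4, and the vertices of any clique must share a bag in every tree decomposition; so some bag has ≥ 4 vertices and tw(G) ≥ 3. The upper and lower bounds meet at 3, so that is the treewidth.

Treewidth 3.
Bags: B1 = {1, 3, 7, 8}  B2 = {1, 4, 7, 8}  B3 = {1, 4, 8, 9}  B4 = {1, 8, 9, 10}  B5 = {3, 6, 7, 8}  B6 = {5, 8, 9, 10}  B7 = {1, 2, 8, 9}
Tree: B1–B2, B2–B3, B3–B4, B1–B5, B4–B6, B3–B7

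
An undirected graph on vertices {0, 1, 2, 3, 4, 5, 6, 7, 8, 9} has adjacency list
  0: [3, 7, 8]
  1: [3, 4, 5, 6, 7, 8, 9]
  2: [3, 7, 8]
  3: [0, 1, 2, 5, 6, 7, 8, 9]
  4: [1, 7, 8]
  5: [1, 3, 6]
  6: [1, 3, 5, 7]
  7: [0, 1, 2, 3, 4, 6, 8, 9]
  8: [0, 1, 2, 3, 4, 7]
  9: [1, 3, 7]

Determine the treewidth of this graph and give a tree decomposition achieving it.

Treewidth 3.
One optimal decomposition is:
Bags: B1 = {1, 4, 7, 8}  B2 = {1, 3, 7, 8}  B3 = {2, 3, 7, 8}  B4 = {1, 3, 6, 7}  B5 = {0, 3, 7, 8}  B6 = {1, 3, 5, 6}  B7 = {1, 3, 7, 9}
Tree: B1–B2, B2–B3, B2–B4, B3–B5, B4–B6, B4–B7

Each bag holds 4 vertices, so the decomposition has width 3, which upper-bounds the treewidth. On the other hand G contains the 4-clique {1, 3, 5, 6}. A clique must lie in a single bag of any decomposition, so no decomposition can have width below 3. Therefore the treewidth is 3.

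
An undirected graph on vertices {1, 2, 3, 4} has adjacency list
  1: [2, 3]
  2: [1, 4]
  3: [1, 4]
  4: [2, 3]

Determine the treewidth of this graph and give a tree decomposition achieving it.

The largest bag has 3 vertices, giving width 2; this decomposition certifies tw(G) ≤ 2. For the lower bound, G contains the cycle 4–3–1–2–4, so G is not a forest; only forests have treewidth ≤ 1, hence tw(G) ≥ 2. Therefore the treewidth is 2.

Treewidth 2.
One optimal decomposition is:
Bags: B1 = {1, 3, 4}  B2 = {1, 2, 4}
Tree: B1–B2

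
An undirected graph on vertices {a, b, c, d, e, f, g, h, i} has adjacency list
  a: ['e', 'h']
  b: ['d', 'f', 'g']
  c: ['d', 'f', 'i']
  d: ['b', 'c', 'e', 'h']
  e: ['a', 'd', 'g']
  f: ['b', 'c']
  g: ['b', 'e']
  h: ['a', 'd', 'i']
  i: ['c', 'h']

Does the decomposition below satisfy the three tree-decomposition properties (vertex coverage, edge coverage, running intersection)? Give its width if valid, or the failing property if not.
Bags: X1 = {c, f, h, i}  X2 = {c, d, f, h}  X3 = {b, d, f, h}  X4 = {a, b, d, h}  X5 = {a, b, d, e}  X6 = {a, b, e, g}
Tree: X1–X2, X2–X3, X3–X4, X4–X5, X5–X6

Every vertex of G appears in some bag (union = {a, b, c, d, e, f, g, h, i}); every edge is covered by a bag; and for each vertex v the set of bags containing v is connected in the bag tree. The decomposition is therefore valid. The largest bag has 4 vertices, so the width is 3.

Yes; width 3.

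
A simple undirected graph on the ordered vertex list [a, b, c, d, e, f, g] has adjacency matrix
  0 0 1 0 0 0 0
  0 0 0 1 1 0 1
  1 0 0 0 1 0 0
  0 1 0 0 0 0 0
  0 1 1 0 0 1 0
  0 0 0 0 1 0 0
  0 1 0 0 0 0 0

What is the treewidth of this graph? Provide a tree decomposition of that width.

Treewidth 1.
One such decomposition:
Bags: B1 = {e, f}  B2 = {b, e}  B3 = {c, e}  B4 = {b, g}  B5 = {b, d}  B6 = {a, c}
Tree: B1–B2, B2–B3, B2–B4, B2–B5, B3–B6

The largest bag has 2 vertices, giving width 1; this decomposition certifies tw(G) ≤ 1. Any graph with an edge has treewidth ≥ 1, and G has the edge f–e. Combining the bounds, tw(G) = 1.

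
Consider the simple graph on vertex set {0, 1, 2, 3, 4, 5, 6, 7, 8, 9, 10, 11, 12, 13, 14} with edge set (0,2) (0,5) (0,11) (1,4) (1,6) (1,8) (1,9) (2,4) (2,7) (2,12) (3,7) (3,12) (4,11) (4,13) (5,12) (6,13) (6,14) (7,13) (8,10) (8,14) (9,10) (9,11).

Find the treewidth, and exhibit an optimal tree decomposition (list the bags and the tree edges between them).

The largest bag has 4 vertices, giving width 3; this decomposition certifies tw(G) ≤ 3. For the lower bound: the 4 vertex sets {3,5,12}, {0}, {2}, {4,7,11,13} are disjoint, each induces a connected subgraph, and every pair is joined by at least one edge of G. Contracting each set to a single vertex therefore yields K_{4} as a minor, and since treewidth is minor-monotone, tw(G) ≥ tw(K_{4}) = 3. The upper and lower bounds meet at 3, so that is the treewidth.

Treewidth 3.
One such decomposition:
Bags: B1 = {0, 3, 5, 12}  B2 = {0, 2, 3, 12}  B3 = {0, 2, 3, 7}  B4 = {0, 2, 7, 11}  B5 = {2, 4, 7, 11}  B6 = {4, 7, 11, 13}  B7 = {4, 9, 11, 13}  B8 = {1, 4, 9, 13}  B9 = {1, 6, 9, 13}  B10 = {1, 6, 9, 10}  B11 = {1, 6, 8, 10}  B12 = {6, 8, 10, 14}
Tree: B1–B2, B2–B3, B3–B4, B4–B5, B5–B6, B6–B7, B7–B8, B8–B9, B9–B10, B10–B11, B11–B12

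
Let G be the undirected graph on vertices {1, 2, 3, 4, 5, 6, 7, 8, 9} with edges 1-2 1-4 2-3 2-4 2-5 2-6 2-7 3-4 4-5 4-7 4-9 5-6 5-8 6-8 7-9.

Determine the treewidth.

2

A width-2 tree decomposition is:
Bags: B1 = {2, 3, 4}  B2 = {2, 4, 7}  B3 = {2, 4, 5}  B4 = {4, 7, 9}  B5 = {1, 2, 4}  B6 = {2, 5, 6}  B7 = {5, 6, 8}
Tree: B1–B2, B1–B3, B2–B4, B1–B5, B3–B6, B6–B7
Each bag holds 3 vertices, so the decomposition has width 2, which upper-bounds the treewidth. For the lower bound, the 3 vertices {5, 6, 8} are pairwise adjacent, and any tree decomposition puts a clique entirely inside one bag — forcing width ≥ 2. The upper and lower bounds meet at 2, so that is the treewidth.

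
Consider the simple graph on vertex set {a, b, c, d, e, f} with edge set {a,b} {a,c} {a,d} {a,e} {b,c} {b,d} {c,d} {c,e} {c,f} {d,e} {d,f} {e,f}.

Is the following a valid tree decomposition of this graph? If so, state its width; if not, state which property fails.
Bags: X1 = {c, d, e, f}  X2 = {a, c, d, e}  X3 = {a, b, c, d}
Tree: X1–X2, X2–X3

Checking the three conditions: (i) the bags cover all of {a, b, c, d, e, f}; (ii) for each edge, some bag contains both endpoints; (iii) the bags containing any fixed vertex form a subtree. All hold, so the decomposition is valid with width 4 − 1 = 3.

Yes; width 3.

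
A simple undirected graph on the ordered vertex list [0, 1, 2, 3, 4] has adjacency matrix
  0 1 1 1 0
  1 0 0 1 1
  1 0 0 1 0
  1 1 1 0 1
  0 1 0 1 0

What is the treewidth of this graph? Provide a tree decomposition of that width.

The largest bag has 3 vertices, giving width 2; this decomposition certifies tw(G) ≤ 2. On the other hand G contains the 3-clique {0, 1, 3}. A clique must lie in a single bag of any decomposition, so no decomposition can have width below 2. Combining the bounds, tw(G) = 2.

Treewidth 2.
One such decomposition:
Bags: B1 = {0, 1, 3}  B2 = {0, 2, 3}  B3 = {1, 3, 4}
Tree: B1–B2, B1–B3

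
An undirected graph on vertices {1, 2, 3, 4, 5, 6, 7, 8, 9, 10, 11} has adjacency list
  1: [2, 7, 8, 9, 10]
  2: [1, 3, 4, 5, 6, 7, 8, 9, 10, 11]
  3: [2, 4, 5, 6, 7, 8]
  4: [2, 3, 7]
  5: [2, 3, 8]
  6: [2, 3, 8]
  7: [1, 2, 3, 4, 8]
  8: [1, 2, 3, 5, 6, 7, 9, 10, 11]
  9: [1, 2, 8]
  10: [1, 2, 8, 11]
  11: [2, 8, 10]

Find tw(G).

A width-3 tree decomposition is:
Bags: B1 = {1, 2, 7, 8}  B2 = {2, 3, 7, 8}  B3 = {1, 2, 8, 10}  B4 = {2, 8, 10, 11}  B5 = {1, 2, 8, 9}  B6 = {2, 3, 5, 8}  B7 = {2, 3, 4, 7}  B8 = {2, 3, 6, 8}
Tree: B1–B2, B1–B3, B3–B4, B3–B5, B2–B6, B2–B7, B6–B8
Each bag holds 4 vertices, so the decomposition has width 3, which upper-bounds the treewidth. Conversely, {1, 2, 8, 9} is a clique of size 4, and the vertices of any clique must share a bag in every tree decomposition; so some bag has ≥ 4 vertices and tw(G) ≥ 3. Hence tw(G) = 3 exactly.

3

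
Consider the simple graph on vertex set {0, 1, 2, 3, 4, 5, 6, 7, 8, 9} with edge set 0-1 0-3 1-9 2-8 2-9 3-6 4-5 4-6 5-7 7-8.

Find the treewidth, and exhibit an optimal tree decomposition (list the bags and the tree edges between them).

Each bag holds 3 vertices, so the decomposition has width 2, which upper-bounds the treewidth. The edges 2–9–1–0–3–6–4–5–7–8–2 form a cycle, so G is not a tree and its treewidth is at least 2. Hence tw(G) = 2 exactly.

Treewidth 2.
Bags: B1 = {1, 2, 9}  B2 = {0, 1, 2}  B3 = {0, 2, 3}  B4 = {2, 3, 6}  B5 = {2, 4, 6}  B6 = {2, 4, 5}  B7 = {2, 5, 7}  B8 = {2, 7, 8}
Tree: B1–B2, B2–B3, B3–B4, B4–B5, B5–B6, B6–B7, B7–B8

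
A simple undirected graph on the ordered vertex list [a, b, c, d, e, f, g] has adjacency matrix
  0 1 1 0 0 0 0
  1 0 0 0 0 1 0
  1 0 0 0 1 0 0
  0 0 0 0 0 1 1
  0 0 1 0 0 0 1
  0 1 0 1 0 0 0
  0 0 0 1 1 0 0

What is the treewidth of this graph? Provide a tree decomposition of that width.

Every bag has size at most 3, so the width is 3 − 1 = 2 and tw(G) ≤ 2. Since c–e–g–d–f–b–a–c is a cycle in G, G is not acyclic. Forests are exactly the graphs of treewidth ≤ 1, so tw(G) ≥ 2. Therefore the treewidth is 2.

Treewidth 2.
One optimal decomposition is:
Bags: B1 = {c, e, g}  B2 = {c, d, g}  B3 = {c, d, f}  B4 = {b, c, f}  B5 = {a, b, c}
Tree: B1–B2, B2–B3, B3–B4, B4–B5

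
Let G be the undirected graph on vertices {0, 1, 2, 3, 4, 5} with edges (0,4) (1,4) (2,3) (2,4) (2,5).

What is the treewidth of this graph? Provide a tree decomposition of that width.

Each bag holds 2 vertices, so the decomposition has width 1, which upper-bounds the treewidth. Since G has at least one edge (e.g. 4–0), it is not an edgeless graph, so tw(G) ≥ 1. Hence tw(G) = 1 exactly.

Treewidth 1.
One optimal decomposition is:
Bags: B1 = {0, 4}  B2 = {2, 4}  B3 = {2, 5}  B4 = {1, 4}  B5 = {2, 3}
Tree: B1–B2, B2–B3, B1–B4, B3–B5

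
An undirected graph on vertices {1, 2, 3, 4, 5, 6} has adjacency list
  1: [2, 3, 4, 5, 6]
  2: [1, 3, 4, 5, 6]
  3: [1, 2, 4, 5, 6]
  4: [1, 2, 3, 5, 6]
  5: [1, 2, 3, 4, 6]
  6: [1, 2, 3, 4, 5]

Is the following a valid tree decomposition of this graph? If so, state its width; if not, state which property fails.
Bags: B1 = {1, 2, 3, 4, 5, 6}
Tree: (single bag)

Yes; width 5.

Every vertex of G appears in some bag (union = {1, 2, 3, 4, 5, 6}); every edge is covered by a bag; and for each vertex v the set of bags containing v is connected in the bag tree. The decomposition is therefore valid. The largest bag has 6 vertices, so the width is 5.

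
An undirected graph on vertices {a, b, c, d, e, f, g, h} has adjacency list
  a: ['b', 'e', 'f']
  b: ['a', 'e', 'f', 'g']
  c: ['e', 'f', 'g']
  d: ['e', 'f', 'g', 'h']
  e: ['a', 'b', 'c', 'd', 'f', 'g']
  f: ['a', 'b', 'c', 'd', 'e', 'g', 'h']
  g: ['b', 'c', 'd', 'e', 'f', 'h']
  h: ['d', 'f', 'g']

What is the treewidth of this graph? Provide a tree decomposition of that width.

Each bag holds 4 vertices, so the decomposition has width 3, which upper-bounds the treewidth. On the other hand G contains the 4-clique {d, e, f, g}. A clique must lie in a single bag of any decomposition, so no decomposition can have width below 3. Hence tw(G) = 3 exactly.

Treewidth 3.
Bags: B1 = {b, e, f, g}  B2 = {a, b, e, f}  B3 = {d, e, f, g}  B4 = {d, f, g, h}  B5 = {c, e, f, g}
Tree: B1–B2, B1–B3, B3–B4, B1–B5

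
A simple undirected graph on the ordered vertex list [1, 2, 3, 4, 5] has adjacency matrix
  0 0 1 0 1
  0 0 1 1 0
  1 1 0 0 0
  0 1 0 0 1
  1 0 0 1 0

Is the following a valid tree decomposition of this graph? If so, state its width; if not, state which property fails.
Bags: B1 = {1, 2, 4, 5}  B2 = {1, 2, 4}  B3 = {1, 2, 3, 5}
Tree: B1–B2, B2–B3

No — bags containing vertex 5 are not connected in the tree.

A tree decomposition must satisfy three properties: every vertex lies in some bag; for every edge, both endpoints lie together in some bag; and for every vertex, the bags containing it form a connected subtree. Here bags containing vertex 5 are not connected in the tree, so the decomposition is invalid.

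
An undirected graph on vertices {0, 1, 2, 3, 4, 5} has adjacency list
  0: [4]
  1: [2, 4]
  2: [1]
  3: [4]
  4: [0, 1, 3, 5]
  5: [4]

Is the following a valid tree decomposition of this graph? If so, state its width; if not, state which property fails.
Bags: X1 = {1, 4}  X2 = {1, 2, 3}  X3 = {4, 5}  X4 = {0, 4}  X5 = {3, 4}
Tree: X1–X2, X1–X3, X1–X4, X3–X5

No — bags containing vertex 3 are not connected in the tree.

A tree decomposition must satisfy three properties: every vertex lies in some bag; for every edge, both endpoints lie together in some bag; and for every vertex, the bags containing it form a connected subtree. Here bags containing vertex 3 are not connected in the tree, so the decomposition is invalid.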